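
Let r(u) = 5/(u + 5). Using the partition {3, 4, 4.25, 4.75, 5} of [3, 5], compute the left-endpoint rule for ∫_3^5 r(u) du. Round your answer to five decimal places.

Subinterval widths: 1, 0.25, 0.5, 0.25.
Left endpoints: 3, 4, 4.25, 4.75.
r(3) = 0.625, r(4) = 5/9, r(4.25) = 20/37, r(4.75) = 20/39.
Sum = Σ Δu_i · r(u_i).
Sum ≈ 1.16236.

1.16236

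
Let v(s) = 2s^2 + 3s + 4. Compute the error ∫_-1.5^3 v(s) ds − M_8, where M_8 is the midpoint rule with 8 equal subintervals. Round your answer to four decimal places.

Exact integral: ∫_-1.5^3 v(s) ds = 48.375.
M_8 ≈ 48.137695.
Error ≈ 48.375 − 48.137695 ≈ 0.2373.

0.2373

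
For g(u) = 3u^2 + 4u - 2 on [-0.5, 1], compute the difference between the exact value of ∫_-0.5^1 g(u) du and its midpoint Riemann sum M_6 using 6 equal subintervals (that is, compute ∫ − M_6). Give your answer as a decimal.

Exact integral: ∫_-0.5^1 g(u) du = -0.375.
M_6 = -0.3984375.
Error = -0.375 − (-0.3984375) = 0.0234375.

0.0234375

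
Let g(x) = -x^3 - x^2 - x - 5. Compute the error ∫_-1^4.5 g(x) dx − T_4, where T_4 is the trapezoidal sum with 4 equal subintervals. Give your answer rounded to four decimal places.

Exact integral: ∫_-1^4.5 g(x) dx ≈ -170.098958.
T_4 ≈ -180.930664.
Error ≈ -170.098958 − (-180.930664) ≈ 10.8317.

10.8317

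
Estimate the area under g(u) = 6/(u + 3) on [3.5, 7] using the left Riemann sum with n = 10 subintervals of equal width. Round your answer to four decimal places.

Δu = (7 − 3.5)/10 = 0.35.
Left endpoints: 3.5, 3.85, 4.2, 4.55, 4.9, 5.25, 5.6, 5.95, 6.3, 6.65.
g(3.5) = 12/13, g(3.85) = 120/137, g(4.2) = 5/6, g(4.55) = 120/151, g(4.9) = 60/79, g(5.25) = 8/11, g(5.6) = 30/43, g(5.95) = 120/179, g(6.3) = 20/31, g(6.65) = 120/193.
Sum = Δu · [g(3.5) + g(3.85) + g(4.2) + ...].
Sum ≈ 2.6421.

2.6421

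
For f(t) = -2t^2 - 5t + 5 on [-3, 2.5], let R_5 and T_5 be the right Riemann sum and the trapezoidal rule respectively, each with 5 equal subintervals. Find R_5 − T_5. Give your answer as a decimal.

-12.1

R_5 = -8.36.
T_5 = 3.74.
R_5 − T_5 = -12.1.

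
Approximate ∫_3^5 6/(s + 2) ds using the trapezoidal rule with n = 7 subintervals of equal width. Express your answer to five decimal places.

2.01963

Δs = (5 − 3)/7 = 2/7.
f(3) = 1.2, f(23/7) = 42/37, f(25/7) = 14/13, f(27/7) = 42/41, f(29/7) = 42/43, f(31/7) = 14/15, f(33/7) = 42/47, f(5) = 6/7.
T_7 = (Δs/2)·[f(s_0) + 2f(s_1) + ... + 2f(s_{6}) + f(s_7)].
Sum ≈ 2.01963.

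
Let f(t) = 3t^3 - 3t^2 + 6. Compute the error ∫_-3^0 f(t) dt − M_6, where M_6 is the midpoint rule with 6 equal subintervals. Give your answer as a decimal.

Exact integral: ∫_-3^0 f(t) dt = -69.75.
M_6 = -68.71875.
Error = -69.75 − (-68.71875) = -1.03125.

-1.03125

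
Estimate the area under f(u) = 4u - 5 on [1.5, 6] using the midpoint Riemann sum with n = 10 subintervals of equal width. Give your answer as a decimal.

Δu = (6 − 1.5)/10 = 0.45.
Midpoints: 1.725, 2.175, 2.625, 3.075, 3.525, 3.975, 4.425, 4.875, 5.325, 5.775.
f(1.725) = 1.9, f(2.175) = 3.7, f(2.625) = 5.5, f(3.075) = 7.3, f(3.525) = 9.1, f(3.975) = 10.9, f(4.425) = 12.7, f(4.875) = 14.5, f(5.325) = 16.3, f(5.775) = 18.1.
Sum = Δu · [f(1.725) + f(2.175) + f(2.625) + ...].
Sum = 45.

45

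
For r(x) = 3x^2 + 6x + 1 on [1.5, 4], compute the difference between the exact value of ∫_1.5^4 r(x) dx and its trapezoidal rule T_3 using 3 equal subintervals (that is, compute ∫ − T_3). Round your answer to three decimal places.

Exact integral: ∫_1.5^4 r(x) dx = 104.375.
T_3 ≈ 105.24306.
Error ≈ 104.375 − 105.24306 ≈ -0.868.

-0.868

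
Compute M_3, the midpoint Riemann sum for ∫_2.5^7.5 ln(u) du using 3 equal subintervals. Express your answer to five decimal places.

Δu = (7.5 − 2.5)/3 = 5/3.
Midpoints: 10/3, 5, 20/3.
f(10/3) ≈ 1.20397, f(5) ≈ 1.60944, f(20/3) ≈ 1.89712.
Sum = Δu · [f(10/3) + f(5) + f(20/3)].
Sum ≈ 7.85088.

7.85088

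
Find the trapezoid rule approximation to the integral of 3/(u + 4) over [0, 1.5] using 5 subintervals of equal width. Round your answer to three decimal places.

0.956

Δu = (1.5 − 0)/5 = 0.3.
f(0) = 0.75, f(0.3) = 30/43, f(0.6) = 15/23, f(0.9) = 30/49, f(1.2) = 15/26, f(1.5) = 6/11.
T_5 = (Δu/2)·[f(u_0) + 2f(u_1) + ... + 2f(u_{4}) + f(u_5)].
Sum ≈ 0.956.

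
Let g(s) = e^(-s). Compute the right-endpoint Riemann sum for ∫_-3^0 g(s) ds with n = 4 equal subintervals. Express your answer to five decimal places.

12.81482

Δs = (0 − (-3))/4 = 0.75.
Right endpoints: -2.25, -1.5, -0.75, 0.
g(-2.25) ≈ 9.48774, g(-1.5) ≈ 4.48169, g(-0.75) ≈ 2.11700, g(0) ≈ 1.00000.
Sum = Δs · [g(-2.25) + g(-1.5) + g(-0.75) + g(0)].
Sum ≈ 12.81482.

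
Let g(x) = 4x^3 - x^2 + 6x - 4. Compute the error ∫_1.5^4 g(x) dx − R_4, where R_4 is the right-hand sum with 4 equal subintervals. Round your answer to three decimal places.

-81.380

Exact integral: ∫_1.5^4 g(x) dx ≈ 261.97917.
R_4 = 343.359375.
Error ≈ 261.97917 − 343.359375 ≈ -81.380.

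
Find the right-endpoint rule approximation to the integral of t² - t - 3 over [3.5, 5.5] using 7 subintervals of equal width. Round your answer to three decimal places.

Δt = (5.5 − 3.5)/7 = 2/7.
Right endpoints: 53/14, 57/14, 61/14, 65/14, 69/14, 73/14, 5.5.
f(53/14) = 1479/196, f(57/14) = 1863/196, f(61/14) = 2279/196, f(65/14) = 2727/196, f(69/14) = 3207/196, f(73/14) = 3719/196, f(5.5) = 21.75.
Sum = Δt · [f(53/14) + f(57/14) + f(61/14) + ...].
Sum ≈ 28.480.

28.480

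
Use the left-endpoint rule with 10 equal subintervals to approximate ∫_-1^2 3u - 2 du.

-2.85

Δu = (2 − (-1))/10 = 0.3.
Left endpoints: -1, -0.7, -0.4, -0.1, 0.2, 0.5, 0.8, 1.1, 1.4, 1.7.
f(-1) = -5, f(-0.7) = -4.1, f(-0.4) = -3.2, f(-0.1) = -2.3, f(0.2) = -1.4, f(0.5) = -0.5, f(0.8) = 0.4, f(1.1) = 1.3, f(1.4) = 2.2, f(1.7) = 3.1.
Sum = Δu · [f(-1) + f(-0.7) + f(-0.4) + ...].
Sum = -2.85.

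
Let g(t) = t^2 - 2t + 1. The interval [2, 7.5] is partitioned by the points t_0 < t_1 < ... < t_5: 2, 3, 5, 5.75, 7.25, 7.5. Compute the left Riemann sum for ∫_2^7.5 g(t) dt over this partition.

Subinterval widths: 1, 2, 0.75, 1.5, 0.25.
Left endpoints: 2, 3, 5, 5.75, 7.25.
g(2) = 1, g(3) = 4, g(5) = 16, g(5.75) = 22.5625, g(7.25) = 39.0625.
Sum = Σ Δt_i · g(t_i).
Sum = 64.609375.

64.609375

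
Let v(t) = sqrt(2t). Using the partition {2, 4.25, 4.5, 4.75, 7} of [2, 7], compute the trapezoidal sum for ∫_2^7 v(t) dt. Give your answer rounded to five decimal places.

Subinterval widths: 2.25, 0.25, 0.25, 2.25.
v(2) ≈ 2.00000, v(4.25) ≈ 2.91548, v(4.5) ≈ 3.00000, v(4.75) ≈ 3.08221, v(7) ≈ 3.74166.
On each subinterval the trapezoid contributes (Δt_i/2)·[v(t_{i-1}) + v(t_i)].
Sum ≈ 14.70647.

14.70647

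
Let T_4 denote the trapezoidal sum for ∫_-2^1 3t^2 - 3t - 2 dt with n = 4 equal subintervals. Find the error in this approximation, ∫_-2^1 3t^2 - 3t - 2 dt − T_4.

Exact integral: ∫_-2^1 f(t) dt = 7.5.
T_4 = 8.34375.
Error = 7.5 − 8.34375 = -0.84375.

-0.84375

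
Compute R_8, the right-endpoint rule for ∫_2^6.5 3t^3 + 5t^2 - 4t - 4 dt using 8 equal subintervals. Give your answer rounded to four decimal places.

Δt = (6.5 − 2)/8 = 0.5625.
Right endpoints: 2.5625, 3.125, 3.6875, 4.25, 4.8125, 5.375, 5.9375, 6.5.
f(2.5625) = 282875/4096, f(3.125) = 63427/512, f(3.6875) = 817817/4096, f(4.25) = 299.609375, f(4.8125) = 1748687/4096, f(5.375) = 299425/512, f(5.9375) = 3180461/4096, f(6.5) = 1005.125.
Sum = Δt · [f(2.5625) + f(3.125) + f(3.6875) + ...].
Sum ≈ 1960.6267.

1960.6267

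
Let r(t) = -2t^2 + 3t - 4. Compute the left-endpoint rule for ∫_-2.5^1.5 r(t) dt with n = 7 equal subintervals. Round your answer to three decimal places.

-40.816

Δt = (1.5 − (-2.5))/7 = 4/7.
Left endpoints: -2.5, -27/14, -19/14, -11/14, -3/14, 5/14, 13/14.
r(-2.5) = -24, r(-27/14) = -844/49, r(-19/14) = -576/49, r(-11/14) = -372/49, r(-3/14) = -232/49, r(5/14) = -156/49, r(13/14) = -144/49.
Sum = Δt · [r(-2.5) + r(-27/14) + r(-19/14) + ...].
Sum ≈ -40.816.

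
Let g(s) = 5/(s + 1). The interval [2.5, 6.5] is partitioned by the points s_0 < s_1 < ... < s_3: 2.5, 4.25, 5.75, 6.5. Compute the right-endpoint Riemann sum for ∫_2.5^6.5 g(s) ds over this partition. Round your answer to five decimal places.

Subinterval widths: 1.75, 1.5, 0.75.
Right endpoints: 4.25, 5.75, 6.5.
g(4.25) = 20/21, g(5.75) = 20/27, g(6.5) = 2/3.
Sum = Σ Δs_i · g(s_i).
Sum ≈ 3.27778.

3.27778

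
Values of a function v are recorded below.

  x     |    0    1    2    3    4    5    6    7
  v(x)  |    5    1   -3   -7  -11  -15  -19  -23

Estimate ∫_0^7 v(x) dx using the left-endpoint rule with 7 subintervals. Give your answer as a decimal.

-49

Δx = 1.
Sum = 1·[5 + 1 + (-3) + (-7) + (-11) + (-15) + (-19)] = -49.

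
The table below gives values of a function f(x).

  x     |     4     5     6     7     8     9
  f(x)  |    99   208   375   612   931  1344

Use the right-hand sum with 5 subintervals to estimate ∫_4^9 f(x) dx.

3470

Δx = 1.
Sum = 1·[208 + 375 + 612 + 931 + 1344] = 3470.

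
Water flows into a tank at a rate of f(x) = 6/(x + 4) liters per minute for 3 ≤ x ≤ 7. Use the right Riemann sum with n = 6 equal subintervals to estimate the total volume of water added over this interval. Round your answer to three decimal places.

Δx = (7 − 3)/6 = 2/3.
Right endpoints: 11/3, 13/3, 5, 17/3, 19/3, 7.
f(11/3) = 18/23, f(13/3) = 0.72, f(5) = 2/3, f(17/3) = 18/29, f(19/3) = 18/31, f(7) = 6/11.
Sum = Δx · [f(11/3) + f(13/3) + f(5) + ...].
Sum ≈ 2.611.

2.611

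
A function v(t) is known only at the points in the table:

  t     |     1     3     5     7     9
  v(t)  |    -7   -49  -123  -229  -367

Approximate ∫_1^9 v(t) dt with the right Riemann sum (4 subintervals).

-1536

Δt = 2.
Sum = 2·[(-49) + (-123) + (-229) + (-367)] = -1536.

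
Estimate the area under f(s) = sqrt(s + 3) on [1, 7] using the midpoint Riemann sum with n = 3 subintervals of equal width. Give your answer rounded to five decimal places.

15.76364

Δs = (7 − 1)/3 = 2.
Midpoints: 2, 4, 6.
f(2) ≈ 2.23607, f(4) ≈ 2.64575, f(6) ≈ 3.00000.
Sum = Δs · [f(2) + f(4) + f(6)].
Sum ≈ 15.76364.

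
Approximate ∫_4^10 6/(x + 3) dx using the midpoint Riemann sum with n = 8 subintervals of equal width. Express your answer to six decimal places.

Δx = (10 − 4)/8 = 0.75.
Midpoints: 4.375, 5.125, 5.875, 6.625, 7.375, 8.125, 8.875, 9.625.
f(4.375) = 48/59, f(5.125) = 48/65, f(5.875) = 48/71, f(6.625) = 48/77, f(7.375) = 48/83, f(8.125) = 48/89, f(8.875) = 48/95, f(9.625) = 48/101.
Sum = Δx · [f(4.375) + f(5.125) + f(5.875) + ...].
Sum ≈ 3.712203.

3.712203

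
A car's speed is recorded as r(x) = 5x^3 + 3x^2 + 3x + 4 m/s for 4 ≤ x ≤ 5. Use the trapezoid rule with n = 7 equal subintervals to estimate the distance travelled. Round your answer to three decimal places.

539.990

Δx = (5 − 4)/7 = 1/7.
r(4) = 384, r(29/7) = 145241/343, r(30/7) = 159682/343, r(31/7) = 175065/343, r(32/7) = 191420/343, r(33/7) = 208777/343, r(34/7) = 227166/343, r(5) = 719.
T_7 = (Δx/2)·[r(x_0) + 2r(x_1) + ... + 2r(x_{6}) + r(x_7)].
Sum ≈ 539.990.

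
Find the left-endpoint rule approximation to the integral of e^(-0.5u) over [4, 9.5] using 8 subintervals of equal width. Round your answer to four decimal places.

0.2994

Δu = (9.5 − 4)/8 = 0.6875.
Left endpoints: 4, 4.6875, 5.375, 6.0625, 6.75, 7.4375, 8.125, 8.8125.
f(4) ≈ 0.1353, f(4.6875) ≈ 0.0960, f(5.375) ≈ 0.0681, f(6.0625) ≈ 0.0483, f(6.75) ≈ 0.0342, f(7.4375) ≈ 0.0243, f(8.125) ≈ 0.0172, f(8.8125) ≈ 0.0122.
Sum = Δu · [f(4) + f(4.6875) + f(5.375) + ...].
Sum ≈ 0.2994.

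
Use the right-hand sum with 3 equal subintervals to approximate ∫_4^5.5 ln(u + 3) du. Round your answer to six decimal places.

Δu = (5.5 − 4)/3 = 0.5.
Right endpoints: 4.5, 5, 5.5.
f(4.5) ≈ 2.014903, f(5) ≈ 2.079442, f(5.5) ≈ 2.140066.
Sum = Δu · [f(4.5) + f(5) + f(5.5)].
Sum ≈ 3.117205.

3.117205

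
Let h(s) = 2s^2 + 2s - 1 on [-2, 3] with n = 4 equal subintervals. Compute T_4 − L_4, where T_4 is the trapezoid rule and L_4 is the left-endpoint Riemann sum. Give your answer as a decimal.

12.5

T_4 = 25.9375.
L_4 = 13.4375.
T_4 − L_4 = 12.5.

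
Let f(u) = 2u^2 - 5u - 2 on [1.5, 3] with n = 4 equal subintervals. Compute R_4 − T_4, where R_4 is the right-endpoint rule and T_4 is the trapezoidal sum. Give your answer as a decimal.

R_4 = -2.9296875.
T_4 = -4.0546875.
R_4 − T_4 = 1.125.

1.125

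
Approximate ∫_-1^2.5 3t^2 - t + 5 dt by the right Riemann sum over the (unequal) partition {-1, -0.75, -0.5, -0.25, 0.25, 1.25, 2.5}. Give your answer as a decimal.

Subinterval widths: 0.25, 0.25, 0.25, 0.5, 1, 1.25.
Right endpoints: -0.75, -0.5, -0.25, 0.25, 1.25, 2.5.
f(-0.75) = 7.4375, f(-0.5) = 6.25, f(-0.25) = 5.4375, f(0.25) = 4.9375, f(1.25) = 8.4375, f(2.5) = 21.25.
Sum = Σ Δt_i · f(t_i).
Sum = 42.25.

42.25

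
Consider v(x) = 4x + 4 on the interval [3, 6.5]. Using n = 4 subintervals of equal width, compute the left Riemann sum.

Δx = (6.5 − 3)/4 = 0.875.
Left endpoints: 3, 3.875, 4.75, 5.625.
v(3) = 16, v(3.875) = 19.5, v(4.75) = 23, v(5.625) = 26.5.
Sum = Δx · [v(3) + v(3.875) + v(4.75) + v(5.625)].
Sum = 74.375.

74.375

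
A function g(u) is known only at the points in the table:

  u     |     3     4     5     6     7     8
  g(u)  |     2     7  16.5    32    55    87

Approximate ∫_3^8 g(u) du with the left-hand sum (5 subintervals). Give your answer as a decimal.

Δu = 1.
Sum = 1·[2 + 7 + 16.5 + 32 + 55] = 112.5.

112.5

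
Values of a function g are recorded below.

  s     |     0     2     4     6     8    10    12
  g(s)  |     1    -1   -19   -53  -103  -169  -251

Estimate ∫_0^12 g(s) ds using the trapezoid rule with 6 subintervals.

Δs = 2.
T_6 = (2/2)·[1 + 2·(-1) + 2·(-19) + 2·(-53) + 2·(-103) + 2·(-169) + (-251)] = -940.

-940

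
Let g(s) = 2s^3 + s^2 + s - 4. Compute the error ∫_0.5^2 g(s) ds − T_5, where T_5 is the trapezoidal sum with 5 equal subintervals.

Exact integral: ∫_0.5^2 g(s) ds = 6.46875.
T_5 = 6.66.
Error = 6.46875 − 6.66 = -0.19125.

-0.19125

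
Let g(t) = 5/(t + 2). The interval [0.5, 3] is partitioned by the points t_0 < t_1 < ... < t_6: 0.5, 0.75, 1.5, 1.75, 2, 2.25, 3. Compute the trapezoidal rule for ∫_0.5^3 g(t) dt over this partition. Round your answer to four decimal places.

Subinterval widths: 0.25, 0.75, 0.25, 0.25, 0.25, 0.75.
g(0.5) = 2, g(0.75) = 20/11, g(1.5) = 10/7, g(1.75) = 4/3, g(2) = 1.25, g(2.25) = 20/17, g(3) = 1.
On each subinterval the trapezoid contributes (Δt_i/2)·[g(t_{i-1}) + g(t_i)].
Sum ≈ 3.4824.

3.4824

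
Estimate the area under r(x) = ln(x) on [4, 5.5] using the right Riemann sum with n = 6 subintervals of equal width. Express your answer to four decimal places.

2.3704

Δx = (5.5 − 4)/6 = 0.25.
Right endpoints: 4.25, 4.5, 4.75, 5, 5.25, 5.5.
r(4.25) ≈ 1.4469, r(4.5) ≈ 1.5041, r(4.75) ≈ 1.5581, r(5) ≈ 1.6094, r(5.25) ≈ 1.6582, r(5.5) ≈ 1.7047.
Sum = Δx · [r(4.25) + r(4.5) + r(4.75) + ...].
Sum ≈ 2.3704.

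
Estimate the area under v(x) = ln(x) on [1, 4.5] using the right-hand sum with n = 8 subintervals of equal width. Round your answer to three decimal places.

3.585

Δx = (4.5 − 1)/8 = 0.4375.
Right endpoints: 1.4375, 1.875, 2.3125, 2.75, 3.1875, 3.625, 4.0625, 4.5.
v(1.4375) ≈ 0.363, v(1.875) ≈ 0.629, v(2.3125) ≈ 0.838, v(2.75) ≈ 1.012, v(3.1875) ≈ 1.159, v(3.625) ≈ 1.288, v(4.0625) ≈ 1.402, v(4.5) ≈ 1.504.
Sum = Δx · [v(1.4375) + v(1.875) + v(2.3125) + ...].
Sum ≈ 3.585.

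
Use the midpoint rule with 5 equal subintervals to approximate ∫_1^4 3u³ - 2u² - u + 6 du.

Δu = (4 − 1)/5 = 0.6.
Midpoints: 1.3, 1.9, 2.5, 3.1, 3.7.
f(1.3) = 7.911, f(1.9) = 17.457, f(2.5) = 37.875, f(3.1) = 73.053, f(3.7) = 126.879.
Sum = Δu · [f(1.3) + f(1.9) + f(2.5) + f(3.1) + f(3.7)].
Sum = 157.905.

157.905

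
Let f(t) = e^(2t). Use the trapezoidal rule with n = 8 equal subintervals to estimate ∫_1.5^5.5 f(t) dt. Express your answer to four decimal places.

Δt = (5.5 − 1.5)/8 = 0.5.
f(1.5) ≈ 20.0855, f(2) ≈ 54.5982, f(2.5) ≈ 148.4132, f(3) ≈ 403.4288, f(3.5) ≈ 1096.6332, f(4) ≈ 2980.9580, f(4.5) ≈ 8103.0839, f(5) ≈ 22026.4658, f(5.5) ≈ 59874.1417.
T_8 = (Δt/2)·[f(t_0) + 2f(t_1) + ... + 2f(t_{7}) + f(t_8)].
Sum ≈ 32380.3473.

32380.3473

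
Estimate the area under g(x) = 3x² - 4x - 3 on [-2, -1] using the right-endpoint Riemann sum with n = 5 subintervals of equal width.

Δx = (-1 − (-2))/5 = 0.2.
Right endpoints: -1.8, -1.6, -1.4, -1.2, -1.
g(-1.8) = 13.92, g(-1.6) = 11.08, g(-1.4) = 8.48, g(-1.2) = 6.12, g(-1) = 4.
Sum = Δx · [g(-1.8) + g(-1.6) + g(-1.4) + g(-1.2) + g(-1)].
Sum = 8.72.

8.72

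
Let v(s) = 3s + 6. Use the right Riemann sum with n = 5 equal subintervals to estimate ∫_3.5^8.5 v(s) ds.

Δs = (8.5 − 3.5)/5 = 1.
Right endpoints: 4.5, 5.5, 6.5, 7.5, 8.5.
v(4.5) = 19.5, v(5.5) = 22.5, v(6.5) = 25.5, v(7.5) = 28.5, v(8.5) = 31.5.
Sum = Δs · [v(4.5) + v(5.5) + v(6.5) + v(7.5) + v(8.5)].
Sum = 127.5.

127.5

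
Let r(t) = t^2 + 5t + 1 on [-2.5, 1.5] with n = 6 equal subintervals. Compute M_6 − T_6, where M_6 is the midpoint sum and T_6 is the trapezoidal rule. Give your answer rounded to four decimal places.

M_6 ≈ 0.185185.
T_6 ≈ 0.629630.
M_6 − T_6 ≈ -0.4444.

-0.4444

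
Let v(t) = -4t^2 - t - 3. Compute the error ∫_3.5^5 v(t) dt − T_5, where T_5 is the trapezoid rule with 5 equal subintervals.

0.09

Exact integral: ∫_3.5^5 v(t) dt = -120.375.
T_5 = -120.465.
Error = -120.375 − (-120.465) = 0.09.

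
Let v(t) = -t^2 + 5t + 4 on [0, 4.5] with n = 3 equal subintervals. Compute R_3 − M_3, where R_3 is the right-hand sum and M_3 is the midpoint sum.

-0.84375

R_3 = 38.25.
M_3 = 39.09375.
R_3 − M_3 = -0.84375.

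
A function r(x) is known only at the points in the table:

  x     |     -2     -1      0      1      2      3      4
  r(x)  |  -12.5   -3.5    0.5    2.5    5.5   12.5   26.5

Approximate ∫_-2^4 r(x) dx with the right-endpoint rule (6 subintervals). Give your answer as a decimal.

44

Δx = 1.
Sum = 1·[(-3.5) + 0.5 + 2.5 + 5.5 + 12.5 + 26.5] = 44.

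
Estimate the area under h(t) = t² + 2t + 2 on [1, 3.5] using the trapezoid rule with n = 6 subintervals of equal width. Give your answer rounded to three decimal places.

30.281

Δt = (3.5 − 1)/6 = 5/12.
h(1) = 5, h(17/12) = 985/144, h(11/6) = 325/36, h(2.25) = 11.5625, h(8/3) = 130/9, h(37/12) = 2545/144, h(3.5) = 21.25.
T_6 = (Δt/2)·[h(t_0) + 2h(t_1) + ... + 2h(t_{5}) + h(t_6)].
Sum ≈ 30.281.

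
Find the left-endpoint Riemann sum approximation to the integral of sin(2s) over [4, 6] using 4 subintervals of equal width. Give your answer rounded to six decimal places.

Δs = (6 − 4)/4 = 0.5.
Left endpoints: 4, 4.5, 5, 5.5.
f(4) ≈ 0.989358, f(4.5) ≈ 0.412118, f(5) ≈ -0.544021, f(5.5) ≈ -0.999990.
Sum = Δs · [f(4) + f(4.5) + f(5) + f(5.5)].
Sum ≈ -0.071267.

-0.071267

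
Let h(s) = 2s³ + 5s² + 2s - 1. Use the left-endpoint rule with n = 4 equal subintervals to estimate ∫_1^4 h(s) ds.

Δs = (4 − 1)/4 = 0.75.
Left endpoints: 1, 1.75, 2.5, 3.25.
h(1) = 8, h(1.75) = 28.53125, h(2.5) = 66.5, h(3.25) = 126.96875.
Sum = Δs · [h(1) + h(1.75) + h(2.5) + h(3.25)].
Sum = 172.5.

172.5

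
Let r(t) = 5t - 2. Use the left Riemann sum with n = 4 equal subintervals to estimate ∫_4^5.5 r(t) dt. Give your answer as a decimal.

31.21875

Δt = (5.5 − 4)/4 = 0.375.
Left endpoints: 4, 4.375, 4.75, 5.125.
r(4) = 18, r(4.375) = 19.875, r(4.75) = 21.75, r(5.125) = 23.625.
Sum = Δt · [r(4) + r(4.375) + r(4.75) + r(5.125)].
Sum = 31.21875.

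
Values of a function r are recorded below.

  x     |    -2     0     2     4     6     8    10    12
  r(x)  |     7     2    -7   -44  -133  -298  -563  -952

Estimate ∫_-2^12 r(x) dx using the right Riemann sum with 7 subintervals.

-3990

Δx = 2.
Sum = 2·[2 + (-7) + (-44) + (-133) + (-298) + (-563) + (-952)] = -3990.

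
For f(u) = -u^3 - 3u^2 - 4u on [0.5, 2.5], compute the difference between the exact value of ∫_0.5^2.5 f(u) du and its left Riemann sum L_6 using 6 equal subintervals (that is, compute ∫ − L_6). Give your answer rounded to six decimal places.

-6.638889

Exact integral: ∫_0.5^2.5 f(u) du = -37.25.
L_6 ≈ -30.61111111.
Error ≈ -37.25 − (-30.61111111) ≈ -6.638889.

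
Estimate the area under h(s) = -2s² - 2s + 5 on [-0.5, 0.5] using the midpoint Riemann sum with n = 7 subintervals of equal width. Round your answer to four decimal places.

Δs = (0.5 − (-0.5))/7 = 1/7.
Midpoints: -3/7, -2/7, -1/7, 0, 1/7, 2/7, 3/7.
h(-3/7) = 269/49, h(-2/7) = 265/49, h(-1/7) = 257/49, h(0) = 5, h(1/7) = 229/49, h(2/7) = 209/49, h(3/7) = 185/49.
Sum = Δs · [h(-3/7) + h(-2/7) + h(-1/7) + ...].
Sum ≈ 4.8367.

4.8367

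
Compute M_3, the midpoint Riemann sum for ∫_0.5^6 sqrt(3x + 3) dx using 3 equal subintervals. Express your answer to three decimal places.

Δx = (6 − 0.5)/3 = 11/6.
Midpoints: 17/12, 3.25, 61/12.
f(17/12) ≈ 2.693, f(3.25) ≈ 3.571, f(61/12) ≈ 4.272.
Sum = Δx · [f(17/12) + f(3.25) + f(61/12)].
Sum ≈ 19.315.

19.315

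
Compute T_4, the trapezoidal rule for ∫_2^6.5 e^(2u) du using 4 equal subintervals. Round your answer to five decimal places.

Δu = (6.5 − 2)/4 = 1.125.
f(2) ≈ 54.59815, f(3.125) ≈ 518.01282, f(4.25) ≈ 4914.76884, f(5.375) ≈ 46630.02845, f(6.5) ≈ 442413.39201.
T_4 = (Δu/2)·[f(u_0) + 2f(u_1) + 2f(u_2) + 2f(u_3) + f(u_4)].
Sum ≈ 307458.90585.

307458.90585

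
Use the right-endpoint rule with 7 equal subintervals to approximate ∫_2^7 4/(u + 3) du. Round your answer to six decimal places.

Δu = (7 − 2)/7 = 5/7.
Right endpoints: 19/7, 24/7, 29/7, 34/7, 39/7, 44/7, 7.
f(19/7) = 0.7, f(24/7) = 28/45, f(29/7) = 0.56, f(34/7) = 28/55, f(39/7) = 7/15, f(44/7) = 28/65, f(7) = 0.4.
Sum = Δu · [f(19/7) + f(24/7) + f(29/7) + ...].
Sum ≈ 2.634821.

2.634821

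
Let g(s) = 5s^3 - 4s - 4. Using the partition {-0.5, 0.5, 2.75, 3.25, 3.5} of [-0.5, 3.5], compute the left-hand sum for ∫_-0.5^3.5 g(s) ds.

Subinterval widths: 1, 2.25, 0.5, 0.25.
Left endpoints: -0.5, 0.5, 2.75, 3.25.
g(-0.5) = -2.625, g(0.5) = -5.375, g(2.75) = 88.984375, g(3.25) = 154.640625.
Sum = Σ Δs_i · g(s_i).
Sum = 68.43359375.

68.43359375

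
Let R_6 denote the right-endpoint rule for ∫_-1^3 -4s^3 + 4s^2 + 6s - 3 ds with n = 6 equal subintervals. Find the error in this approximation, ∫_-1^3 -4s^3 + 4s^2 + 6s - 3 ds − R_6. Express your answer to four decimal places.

Exact integral: ∫_-1^3 f(s) ds ≈ -30.666667.
R_6 ≈ -51.703704.
Error ≈ -30.666667 − (-51.703704) ≈ 21.0370.

21.0370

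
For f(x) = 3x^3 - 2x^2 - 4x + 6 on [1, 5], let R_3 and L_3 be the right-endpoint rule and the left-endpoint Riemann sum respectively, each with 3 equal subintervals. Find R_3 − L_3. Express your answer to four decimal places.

410.6667

R_3 ≈ 596.296296.
L_3 ≈ 185.629630.
R_3 − L_3 ≈ 410.6667.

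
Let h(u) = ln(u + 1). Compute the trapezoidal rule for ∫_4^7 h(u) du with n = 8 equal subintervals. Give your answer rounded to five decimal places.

Δu = (7 − 4)/8 = 0.375.
h(4) ≈ 1.60944, h(4.375) ≈ 1.68176, h(4.75) ≈ 1.74920, h(5.125) ≈ 1.81238, h(5.5) ≈ 1.87180, h(5.875) ≈ 1.92789, h(6.25) ≈ 1.98100, h(6.625) ≈ 2.03143, h(7) ≈ 2.07944.
T_8 = (Δu/2)·[h(u_0) + 2h(u_1) + ... + 2h(u_{7}) + h(u_8)].
Sum ≈ 5.58746.

5.58746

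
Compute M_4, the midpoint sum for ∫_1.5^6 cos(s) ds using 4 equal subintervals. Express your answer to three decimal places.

-1.347

Δs = (6 − 1.5)/4 = 1.125.
Midpoints: 2.0625, 3.1875, 4.3125, 5.4375.
f(2.0625) ≈ -0.472, f(3.1875) ≈ -0.999, f(4.3125) ≈ -0.389, f(5.4375) ≈ 0.663.
Sum = Δs · [f(2.0625) + f(3.1875) + f(4.3125) + f(5.4375)].
Sum ≈ -1.347.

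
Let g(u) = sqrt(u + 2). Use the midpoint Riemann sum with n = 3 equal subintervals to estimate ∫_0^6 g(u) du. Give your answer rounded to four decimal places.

Δu = (6 − 0)/3 = 2.
Midpoints: 1, 3, 5.
g(1) ≈ 1.7321, g(3) ≈ 2.2361, g(5) ≈ 2.6458.
Sum = Δu · [g(1) + g(3) + g(5)].
Sum ≈ 13.2277.

13.2277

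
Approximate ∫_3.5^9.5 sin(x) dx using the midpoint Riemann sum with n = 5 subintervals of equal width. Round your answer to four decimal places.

0.0645

Δx = (9.5 − 3.5)/5 = 1.2.
Midpoints: 4.1, 5.3, 6.5, 7.7, 8.9.
f(4.1) ≈ -0.8183, f(5.3) ≈ -0.8323, f(6.5) ≈ 0.2151, f(7.7) ≈ 0.9882, f(8.9) ≈ 0.5010.
Sum = Δx · [f(4.1) + f(5.3) + f(6.5) + f(7.7) + f(8.9)].
Sum ≈ 0.0645.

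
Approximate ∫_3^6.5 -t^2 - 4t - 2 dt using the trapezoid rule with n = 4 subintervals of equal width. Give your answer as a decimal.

Δt = (6.5 − 3)/4 = 0.875.
f(3) = -23, f(3.875) = -32.515625, f(4.75) = -43.5625, f(5.625) = -56.140625, f(6.5) = -70.25.
T_4 = (Δt/2)·[f(t_0) + 2f(t_1) + 2f(t_2) + 2f(t_3) + f(t_4)].
Sum = -156.48828125.

-156.48828125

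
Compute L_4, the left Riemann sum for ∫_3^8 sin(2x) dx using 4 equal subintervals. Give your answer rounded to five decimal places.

0.40358

Δx = (8 − 3)/4 = 1.25.
Left endpoints: 3, 4.25, 5.5, 6.75.
f(3) ≈ -0.27942, f(4.25) ≈ 0.79849, f(5.5) ≈ -0.99999, f(6.75) ≈ 0.80378.
Sum = Δx · [f(3) + f(4.25) + f(5.5) + f(6.75)].
Sum ≈ 0.40358.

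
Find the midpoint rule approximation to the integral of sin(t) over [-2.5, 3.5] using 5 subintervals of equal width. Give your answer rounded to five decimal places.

0.14379

Δt = (3.5 − (-2.5))/5 = 1.2.
Midpoints: -1.9, -0.7, 0.5, 1.7, 2.9.
f(-1.9) ≈ -0.94630, f(-0.7) ≈ -0.64422, f(0.5) ≈ 0.47943, f(1.7) ≈ 0.99166, f(2.9) ≈ 0.23925.
Sum = Δt · [f(-1.9) + f(-0.7) + f(0.5) + f(1.7) + f(2.9)].
Sum ≈ 0.14379.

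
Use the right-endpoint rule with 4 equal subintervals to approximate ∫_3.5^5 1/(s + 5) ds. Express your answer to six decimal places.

0.159255

Δs = (5 − 3.5)/4 = 0.375.
Right endpoints: 3.875, 4.25, 4.625, 5.
f(3.875) = 8/71, f(4.25) = 4/37, f(4.625) = 8/77, f(5) = 0.1.
Sum = Δs · [f(3.875) + f(4.25) + f(4.625) + f(5)].
Sum ≈ 0.159255.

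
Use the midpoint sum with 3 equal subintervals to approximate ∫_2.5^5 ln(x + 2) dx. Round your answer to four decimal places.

4.3553

Δx = (5 − 2.5)/3 = 5/6.
Midpoints: 35/12, 3.75, 55/12.
f(35/12) ≈ 1.5926, f(3.75) ≈ 1.7492, f(55/12) ≈ 1.8845.
Sum = Δx · [f(35/12) + f(3.75) + f(55/12)].
Sum ≈ 4.3553.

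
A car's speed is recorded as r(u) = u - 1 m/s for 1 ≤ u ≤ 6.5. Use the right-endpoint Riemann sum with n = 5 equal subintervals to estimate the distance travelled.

Δu = (6.5 − 1)/5 = 1.1.
Right endpoints: 2.1, 3.2, 4.3, 5.4, 6.5.
r(2.1) = 1.1, r(3.2) = 2.2, r(4.3) = 3.3, r(5.4) = 4.4, r(6.5) = 5.5.
Sum = Δu · [r(2.1) + r(3.2) + r(4.3) + r(5.4) + r(6.5)].
Sum = 18.15.

18.15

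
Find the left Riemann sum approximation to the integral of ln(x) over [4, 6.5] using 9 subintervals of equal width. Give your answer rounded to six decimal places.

Δx = (6.5 − 4)/9 = 5/18.
Left endpoints: 4, 77/18, 41/9, 29/6, 46/9, 97/18, 17/3, 107/18, 56/9.
f(4) ≈ 1.386294, f(77/18) ≈ 1.453434, f(41/9) ≈ 1.516347, f(29/6) ≈ 1.575536, f(46/9) ≈ 1.631417, f(97/18) ≈ 1.684339, f(17/3) ≈ 1.734601, f(107/18) ≈ 1.782457, f(56/9) ≈ 1.828127.
Sum = Δx · [f(4) + f(77/18) + f(41/9) + ...].
Sum ≈ 4.053487.

4.053487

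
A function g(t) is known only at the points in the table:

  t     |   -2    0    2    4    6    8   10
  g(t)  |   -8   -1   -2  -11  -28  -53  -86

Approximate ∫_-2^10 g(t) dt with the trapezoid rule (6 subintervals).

Δt = 2.
T_6 = (2/2)·[(-8) + 2·(-1) + 2·(-2) + 2·(-11) + 2·(-28) + 2·(-53) + (-86)] = -284.

-284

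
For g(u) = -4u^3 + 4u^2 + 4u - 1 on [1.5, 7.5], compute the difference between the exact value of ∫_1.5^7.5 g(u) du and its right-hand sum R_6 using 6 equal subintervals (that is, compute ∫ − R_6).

767

Exact integral: ∫_1.5^7.5 g(u) du = -2499.
R_6 = -3266.
Error = -2499 − (-3266) = 767.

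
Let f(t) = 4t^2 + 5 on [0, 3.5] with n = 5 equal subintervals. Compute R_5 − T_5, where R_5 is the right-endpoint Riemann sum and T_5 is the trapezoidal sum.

R_5 = 92.96.
T_5 = 75.81.
R_5 − T_5 = 17.15.

17.15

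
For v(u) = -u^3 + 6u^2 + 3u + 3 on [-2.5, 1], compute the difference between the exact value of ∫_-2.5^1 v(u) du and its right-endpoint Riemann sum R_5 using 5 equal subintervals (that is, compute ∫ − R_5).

10.810625

Exact integral: ∫_-2.5^1 v(u) du = 45.390625.
R_5 = 34.58.
Error = 45.390625 − 34.58 = 10.810625.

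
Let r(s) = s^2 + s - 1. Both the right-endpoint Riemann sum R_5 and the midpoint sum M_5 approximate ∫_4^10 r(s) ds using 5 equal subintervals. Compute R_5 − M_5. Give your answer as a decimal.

56.16

R_5 = 403.44.
M_5 = 347.28.
R_5 − M_5 = 56.16.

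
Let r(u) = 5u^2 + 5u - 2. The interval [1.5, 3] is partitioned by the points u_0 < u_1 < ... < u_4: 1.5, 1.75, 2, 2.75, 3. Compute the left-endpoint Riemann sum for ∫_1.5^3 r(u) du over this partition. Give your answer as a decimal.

43.09375

Subinterval widths: 0.25, 0.25, 0.75, 0.25.
Left endpoints: 1.5, 1.75, 2, 2.75.
r(1.5) = 16.75, r(1.75) = 22.0625, r(2) = 28, r(2.75) = 49.5625.
Sum = Σ Δu_i · r(u_i).
Sum = 43.09375.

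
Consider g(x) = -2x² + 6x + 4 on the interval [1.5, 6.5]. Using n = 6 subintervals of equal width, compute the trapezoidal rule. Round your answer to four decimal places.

-41.9907

Δx = (6.5 − 1.5)/6 = 5/6.
g(1.5) = 8.5, g(7/3) = 64/9, g(19/6) = 53/18, g(4) = -4, g(29/6) = -247/18, g(17/3) = -236/9, g(6.5) = -41.5.
T_6 = (Δx/2)·[g(x_0) + 2g(x_1) + ... + 2g(x_{5}) + g(x_6)].
Sum ≈ -41.9907.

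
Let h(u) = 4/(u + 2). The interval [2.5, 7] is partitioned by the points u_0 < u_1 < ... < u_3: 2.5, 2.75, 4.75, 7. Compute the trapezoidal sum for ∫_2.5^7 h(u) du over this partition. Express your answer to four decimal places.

Subinterval widths: 0.25, 2, 2.25.
h(2.5) = 8/9, h(2.75) = 16/19, h(4.75) = 16/27, h(7) = 4/9.
On each subinterval the trapezoid contributes (Δu_i/2)·[h(u_{i-1}) + h(u_i)].
Sum ≈ 2.8177.

2.8177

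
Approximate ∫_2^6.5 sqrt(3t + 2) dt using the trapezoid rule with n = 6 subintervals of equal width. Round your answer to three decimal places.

Δt = (6.5 − 2)/6 = 0.75.
f(2) ≈ 2.828, f(2.75) ≈ 3.202, f(3.5) ≈ 3.536, f(4.25) ≈ 3.841, f(5) ≈ 4.123, f(5.75) ≈ 4.387, f(6.5) ≈ 4.637.
T_6 = (Δt/2)·[f(t_0) + 2f(t_1) + ... + 2f(t_{5}) + f(t_6)].
Sum ≈ 17.116.

17.116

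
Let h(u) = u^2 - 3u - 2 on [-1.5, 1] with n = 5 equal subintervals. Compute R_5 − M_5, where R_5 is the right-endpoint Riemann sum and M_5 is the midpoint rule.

-2.03125

R_5 = -3.75.
M_5 = -1.71875.
R_5 − M_5 = -2.03125.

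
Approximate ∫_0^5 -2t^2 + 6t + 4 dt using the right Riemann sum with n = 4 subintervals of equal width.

-3.4375

Δt = (5 − 0)/4 = 1.25.
Right endpoints: 1.25, 2.5, 3.75, 5.
f(1.25) = 8.375, f(2.5) = 6.5, f(3.75) = -1.625, f(5) = -16.
Sum = Δt · [f(1.25) + f(2.5) + f(3.75) + f(5)].
Sum = -3.4375.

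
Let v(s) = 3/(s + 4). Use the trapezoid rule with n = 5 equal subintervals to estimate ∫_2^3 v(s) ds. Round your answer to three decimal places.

0.463

Δs = (3 − 2)/5 = 0.2.
v(2) = 0.5, v(2.2) = 15/31, v(2.4) = 0.46875, v(2.6) = 5/11, v(2.8) = 15/34, v(3) = 3/7.
T_5 = (Δs/2)·[v(s_0) + 2v(s_1) + ... + 2v(s_{4}) + v(s_5)].
Sum ≈ 0.463.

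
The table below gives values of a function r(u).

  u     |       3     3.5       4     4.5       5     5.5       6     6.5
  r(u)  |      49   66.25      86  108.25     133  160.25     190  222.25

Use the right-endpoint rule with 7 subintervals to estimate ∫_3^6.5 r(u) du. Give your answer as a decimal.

Δu = 0.5.
Sum = 0.5·[66.25 + 86 + 108.25 + 133 + 160.25 + 190 + 222.25] = 483.

483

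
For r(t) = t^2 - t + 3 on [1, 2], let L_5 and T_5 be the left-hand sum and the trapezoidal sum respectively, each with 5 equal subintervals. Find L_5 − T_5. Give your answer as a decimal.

-0.2

L_5 = 3.64.
T_5 = 3.84.
L_5 − T_5 = -0.2.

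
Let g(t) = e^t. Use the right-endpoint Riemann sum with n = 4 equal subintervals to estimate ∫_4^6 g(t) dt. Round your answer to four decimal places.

443.2755

Δt = (6 − 4)/4 = 0.5.
Right endpoints: 4.5, 5, 5.5, 6.
g(4.5) ≈ 90.0171, g(5) ≈ 148.4132, g(5.5) ≈ 244.6919, g(6) ≈ 403.4288.
Sum = Δt · [g(4.5) + g(5) + g(5.5) + g(6)].
Sum ≈ 443.2755.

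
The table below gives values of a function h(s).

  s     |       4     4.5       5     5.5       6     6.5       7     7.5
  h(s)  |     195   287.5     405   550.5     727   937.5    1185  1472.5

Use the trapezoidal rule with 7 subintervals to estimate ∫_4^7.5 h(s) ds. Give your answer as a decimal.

2463.125

Δs = 0.5.
T_7 = (0.5/2)·[195 + 2·287.5 + 2·405 + 2·550.5 + 2·727 + 2·937.5 + 2·1185 + 1472.5] = 2463.125.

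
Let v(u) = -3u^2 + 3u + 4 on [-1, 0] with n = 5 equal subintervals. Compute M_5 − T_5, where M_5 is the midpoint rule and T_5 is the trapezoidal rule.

M_5 = 1.51.
T_5 = 1.48.
M_5 − T_5 = 0.03.

0.03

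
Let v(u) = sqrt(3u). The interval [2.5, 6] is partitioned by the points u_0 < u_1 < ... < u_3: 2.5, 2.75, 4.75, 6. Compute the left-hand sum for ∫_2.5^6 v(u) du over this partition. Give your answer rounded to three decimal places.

11.148

Subinterval widths: 0.25, 2, 1.25.
Left endpoints: 2.5, 2.75, 4.75.
v(2.5) ≈ 2.739, v(2.75) ≈ 2.872, v(4.75) ≈ 3.775.
Sum = Σ Δu_i · v(u_i).
Sum ≈ 11.148.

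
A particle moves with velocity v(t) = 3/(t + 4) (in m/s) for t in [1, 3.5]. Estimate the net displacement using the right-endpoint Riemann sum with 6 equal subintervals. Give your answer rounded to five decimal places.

Δt = (3.5 − 1)/6 = 5/12.
Right endpoints: 17/12, 11/6, 2.25, 8/3, 37/12, 3.5.
v(17/12) = 36/65, v(11/6) = 18/35, v(2.25) = 0.48, v(8/3) = 0.45, v(37/12) = 36/85, v(3.5) = 0.4.
Sum = Δt · [v(17/12) + v(11/6) + v(2.25) + ...].
Sum ≈ 1.17569.

1.17569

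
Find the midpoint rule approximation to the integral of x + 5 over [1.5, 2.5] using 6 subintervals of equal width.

Δx = (2.5 − 1.5)/6 = 1/6.
Midpoints: 19/12, 1.75, 23/12, 25/12, 2.25, 29/12.
f(19/12) = 79/12, f(1.75) = 6.75, f(23/12) = 83/12, f(25/12) = 85/12, f(2.25) = 7.25, f(29/12) = 89/12.
Sum = Δx · [f(19/12) + f(1.75) + f(23/12) + ...].
Sum = 7.

7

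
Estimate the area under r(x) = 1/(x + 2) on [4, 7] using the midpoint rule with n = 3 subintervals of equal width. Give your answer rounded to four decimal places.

0.4048

Δx = (7 − 4)/3 = 1.
Midpoints: 4.5, 5.5, 6.5.
r(4.5) = 2/13, r(5.5) = 2/15, r(6.5) = 2/17.
Sum = Δx · [r(4.5) + r(5.5) + r(6.5)].
Sum ≈ 0.4048.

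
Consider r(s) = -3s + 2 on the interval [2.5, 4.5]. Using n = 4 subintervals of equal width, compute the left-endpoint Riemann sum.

Δs = (4.5 − 2.5)/4 = 0.5.
Left endpoints: 2.5, 3, 3.5, 4.
r(2.5) = -5.5, r(3) = -7, r(3.5) = -8.5, r(4) = -10.
Sum = Δs · [r(2.5) + r(3) + r(3.5) + r(4)].
Sum = -15.5.

-15.5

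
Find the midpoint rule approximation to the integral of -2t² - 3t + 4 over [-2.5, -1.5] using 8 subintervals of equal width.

1.8359375

Δt = (-1.5 − (-2.5))/8 = 0.125.
Midpoints: -2.4375, -2.3125, -2.1875, -2.0625, -1.9375, -1.8125, -1.6875, -1.5625.
f(-2.4375) = -0.5703125, f(-2.3125) = 0.2421875, f(-2.1875) = 0.9921875, f(-2.0625) = 1.6796875, f(-1.9375) = 2.3046875, f(-1.8125) = 2.8671875, f(-1.6875) = 3.3671875, f(-1.5625) = 3.8046875.
Sum = Δt · [f(-2.4375) + f(-2.3125) + f(-2.1875) + ...].
Sum = 1.8359375.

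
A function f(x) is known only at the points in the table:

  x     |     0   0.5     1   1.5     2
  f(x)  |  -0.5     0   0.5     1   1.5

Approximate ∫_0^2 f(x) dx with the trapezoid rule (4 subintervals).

Δx = 0.5.
T_4 = (0.5/2)·[(-0.5) + 2·0 + 2·0.5 + 2·1 + 1.5] = 1.

1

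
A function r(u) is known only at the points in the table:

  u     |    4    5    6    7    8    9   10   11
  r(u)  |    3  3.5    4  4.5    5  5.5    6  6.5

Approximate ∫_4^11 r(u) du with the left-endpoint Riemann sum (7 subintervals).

Δu = 1.
Sum = 1·[3 + 3.5 + 4 + 4.5 + 5 + 5.5 + 6] = 31.5.

31.5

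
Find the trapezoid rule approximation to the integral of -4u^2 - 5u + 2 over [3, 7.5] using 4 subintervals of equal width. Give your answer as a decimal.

Δu = (7.5 − 3)/4 = 1.125.
f(3) = -49, f(4.125) = -86.6875, f(5.25) = -134.5, f(6.375) = -192.4375, f(7.5) = -260.5.
T_4 = (Δu/2)·[f(u_0) + 2f(u_1) + 2f(u_2) + 2f(u_3) + f(u_4)].
Sum = -639.421875.

-639.421875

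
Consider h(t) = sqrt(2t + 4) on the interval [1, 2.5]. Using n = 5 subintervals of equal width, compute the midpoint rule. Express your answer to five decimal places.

Δt = (2.5 − 1)/5 = 0.3.
Midpoints: 1.15, 1.45, 1.75, 2.05, 2.35.
h(1.15) ≈ 2.50998, h(1.45) ≈ 2.62679, h(1.75) ≈ 2.73861, h(2.05) ≈ 2.84605, h(2.35) ≈ 2.94958.
Sum = Δt · [h(1.15) + h(1.45) + h(1.75) + h(2.05) + h(2.35)].
Sum ≈ 4.10130.

4.10130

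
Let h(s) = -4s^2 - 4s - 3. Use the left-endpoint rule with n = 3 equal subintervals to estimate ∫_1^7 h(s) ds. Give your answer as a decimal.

Δs = (7 − 1)/3 = 2.
Left endpoints: 1, 3, 5.
h(1) = -11, h(3) = -51, h(5) = -123.
Sum = Δs · [h(1) + h(3) + h(5)].
Sum = -370.

-370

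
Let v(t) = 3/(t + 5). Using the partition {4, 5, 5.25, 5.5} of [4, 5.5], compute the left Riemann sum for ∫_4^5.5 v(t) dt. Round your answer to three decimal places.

0.482

Subinterval widths: 1, 0.25, 0.25.
Left endpoints: 4, 5, 5.25.
v(4) = 1/3, v(5) = 0.3, v(5.25) = 12/41.
Sum = Σ Δt_i · v(t_i).
Sum ≈ 0.482.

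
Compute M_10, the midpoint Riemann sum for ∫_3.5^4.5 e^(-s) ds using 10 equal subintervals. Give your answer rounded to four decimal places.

0.0191

Δs = (4.5 − 3.5)/10 = 0.1.
Midpoints: 3.55, 3.65, 3.75, 3.85, 3.95, 4.05, 4.15, 4.25, 4.35, 4.45.
f(3.55) ≈ 0.0287, f(3.65) ≈ 0.0260, f(3.75) ≈ 0.0235, f(3.85) ≈ 0.0213, f(3.95) ≈ 0.0193, f(4.05) ≈ 0.0174, f(4.15) ≈ 0.0158, f(4.25) ≈ 0.0143, f(4.35) ≈ 0.0129, f(4.45) ≈ 0.0117.
Sum = Δs · [f(3.55) + f(3.65) + f(3.75) + ...].
Sum ≈ 0.0191.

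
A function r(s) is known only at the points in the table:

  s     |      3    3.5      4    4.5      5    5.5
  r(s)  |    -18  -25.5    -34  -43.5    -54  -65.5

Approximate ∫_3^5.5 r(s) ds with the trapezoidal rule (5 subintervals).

-99.375

Δs = 0.5.
T_5 = (0.5/2)·[(-18) + 2·(-25.5) + 2·(-34) + 2·(-43.5) + 2·(-54) + (-65.5)] = -99.375.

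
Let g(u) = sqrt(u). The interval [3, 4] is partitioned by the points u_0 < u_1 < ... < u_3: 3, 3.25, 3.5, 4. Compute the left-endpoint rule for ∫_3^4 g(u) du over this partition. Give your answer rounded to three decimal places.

1.819

Subinterval widths: 0.25, 0.25, 0.5.
Left endpoints: 3, 3.25, 3.5.
g(3) ≈ 1.732, g(3.25) ≈ 1.803, g(3.5) ≈ 1.871.
Sum = Σ Δu_i · g(u_i).
Sum ≈ 1.819.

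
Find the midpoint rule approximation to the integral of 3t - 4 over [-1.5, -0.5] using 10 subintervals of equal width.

-7

Δt = (-0.5 − (-1.5))/10 = 0.1.
Midpoints: -1.45, -1.35, -1.25, -1.15, -1.05, -0.95, -0.85, -0.75, -0.65, -0.55.
f(-1.45) = -8.35, f(-1.35) = -8.05, f(-1.25) = -7.75, f(-1.15) = -7.45, f(-1.05) = -7.15, f(-0.95) = -6.85, f(-0.85) = -6.55, f(-0.75) = -6.25, f(-0.65) = -5.95, f(-0.55) = -5.65.
Sum = Δt · [f(-1.45) + f(-1.35) + f(-1.25) + ...].
Sum = -7.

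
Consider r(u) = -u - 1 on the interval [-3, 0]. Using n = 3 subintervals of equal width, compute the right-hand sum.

0

Δu = (0 − (-3))/3 = 1.
Right endpoints: -2, -1, 0.
r(-2) = 1, r(-1) = 0, r(0) = -1.
Sum = Δu · [r(-2) + r(-1) + r(0)].
Sum = 0.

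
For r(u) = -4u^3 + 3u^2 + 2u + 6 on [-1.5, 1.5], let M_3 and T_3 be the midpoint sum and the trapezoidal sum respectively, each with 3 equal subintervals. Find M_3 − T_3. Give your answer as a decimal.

-2.25

M_3 = 24.
T_3 = 26.25.
M_3 − T_3 = -2.25.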